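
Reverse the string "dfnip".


Input: dfnip
Reading characters right to left:
  Position 4: 'p'
  Position 3: 'i'
  Position 2: 'n'
  Position 1: 'f'
  Position 0: 'd'
Reversed: pinfd

pinfd


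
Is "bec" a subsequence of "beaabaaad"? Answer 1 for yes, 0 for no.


Check if "bec" is a subsequence of "beaabaaad"
Greedy scan:
  Position 0 ('b'): matches sub[0] = 'b'
  Position 1 ('e'): matches sub[1] = 'e'
  Position 2 ('a'): no match needed
  Position 3 ('a'): no match needed
  Position 4 ('b'): no match needed
  Position 5 ('a'): no match needed
  Position 6 ('a'): no match needed
  Position 7 ('a'): no match needed
  Position 8 ('d'): no match needed
Only matched 2/3 characters => not a subsequence

0


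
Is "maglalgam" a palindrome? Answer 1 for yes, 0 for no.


Input: maglalgam
Reversed: maglalgam
  Compare pos 0 ('m') with pos 8 ('m'): match
  Compare pos 1 ('a') with pos 7 ('a'): match
  Compare pos 2 ('g') with pos 6 ('g'): match
  Compare pos 3 ('l') with pos 5 ('l'): match
Result: palindrome

1


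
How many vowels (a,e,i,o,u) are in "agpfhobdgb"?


Input: agpfhobdgb
Checking each character:
  'a' at position 0: vowel (running total: 1)
  'g' at position 1: consonant
  'p' at position 2: consonant
  'f' at position 3: consonant
  'h' at position 4: consonant
  'o' at position 5: vowel (running total: 2)
  'b' at position 6: consonant
  'd' at position 7: consonant
  'g' at position 8: consonant
  'b' at position 9: consonant
Total vowels: 2

2


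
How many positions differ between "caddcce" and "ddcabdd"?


Comparing "caddcce" and "ddcabdd" position by position:
  Position 0: 'c' vs 'd' => DIFFER
  Position 1: 'a' vs 'd' => DIFFER
  Position 2: 'd' vs 'c' => DIFFER
  Position 3: 'd' vs 'a' => DIFFER
  Position 4: 'c' vs 'b' => DIFFER
  Position 5: 'c' vs 'd' => DIFFER
  Position 6: 'e' vs 'd' => DIFFER
Positions that differ: 7

7


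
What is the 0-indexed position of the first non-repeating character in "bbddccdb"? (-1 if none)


Input: bbddccdb
Character frequencies:
  'b': 3
  'c': 2
  'd': 3
Scanning left to right for freq == 1:
  Position 0 ('b'): freq=3, skip
  Position 1 ('b'): freq=3, skip
  Position 2 ('d'): freq=3, skip
  Position 3 ('d'): freq=3, skip
  Position 4 ('c'): freq=2, skip
  Position 5 ('c'): freq=2, skip
  Position 6 ('d'): freq=3, skip
  Position 7 ('b'): freq=3, skip
  No unique character found => answer = -1

-1


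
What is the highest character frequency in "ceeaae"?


Input: ceeaae
Character counts:
  'a': 2
  'c': 1
  'e': 3
Maximum frequency: 3

3


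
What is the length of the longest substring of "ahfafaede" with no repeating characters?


Input: "ahfafaede"
Sliding window (track last position of each char):
  Position 0 ('a'): window [0,0] length 1 -- new best
  Position 1 ('h'): window [0,1] length 2 -- new best
  Position 2 ('f'): window [0,2] length 3 -- new best
  Position 3 ('a'): repeat (last at 0), move window start to 1
  Position 3 ('a'): window [1,3] length 3
  Position 4 ('f'): repeat (last at 2), move window start to 3
  Position 4 ('f'): window [3,4] length 2
  Position 5 ('a'): repeat (last at 3), move window start to 4
  Position 5 ('a'): window [4,5] length 2
  Position 6 ('e'): window [4,6] length 3
  Position 7 ('d'): window [4,7] length 4 -- new best
  Position 8 ('e'): repeat (last at 6), move window start to 7
  Position 8 ('e'): window [7,8] length 2
Longest substring with no repeats: "faed" with length 4

4


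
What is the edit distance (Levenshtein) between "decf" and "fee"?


Computing edit distance: "decf" -> "fee"
DP table:
           f    e    e
      0    1    2    3
  d   1    1    2    3
  e   2    2    1    2
  c   3    3    2    2
  f   4    3    3    3
Edit distance = dp[4][3] = 3

3


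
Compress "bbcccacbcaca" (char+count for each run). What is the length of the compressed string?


Input: bbcccacbcaca
Runs:
  'b' x 2 => "b2"
  'c' x 3 => "c3"
  'a' x 1 => "a1"
  'c' x 1 => "c1"
  'b' x 1 => "b1"
  'c' x 1 => "c1"
  'a' x 1 => "a1"
  'c' x 1 => "c1"
  'a' x 1 => "a1"
Compressed: "b2c3a1c1b1c1a1c1a1"
Compressed length: 18

18


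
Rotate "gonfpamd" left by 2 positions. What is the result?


Input: "gonfpamd", rotate left by 2
First 2 characters: "go"
Remaining characters: "nfpamd"
Concatenate remaining + first: "nfpamd" + "go" = "nfpamdgo"

nfpamdgo


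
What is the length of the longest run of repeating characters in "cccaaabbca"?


Input: "cccaaabbca"
Scanning for longest run:
  Position 1 ('c'): continues run of 'c', length=2
  Position 2 ('c'): continues run of 'c', length=3
  Position 3 ('a'): new char, reset run to 1
  Position 4 ('a'): continues run of 'a', length=2
  Position 5 ('a'): continues run of 'a', length=3
  Position 6 ('b'): new char, reset run to 1
  Position 7 ('b'): continues run of 'b', length=2
  Position 8 ('c'): new char, reset run to 1
  Position 9 ('a'): new char, reset run to 1
Longest run: 'c' with length 3

3


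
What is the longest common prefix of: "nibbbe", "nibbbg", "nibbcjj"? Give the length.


Words: nibbbe, nibbbg, nibbcjj
  Position 0: all 'n' => match
  Position 1: all 'i' => match
  Position 2: all 'b' => match
  Position 3: all 'b' => match
  Position 4: ('b', 'b', 'c') => mismatch, stop
LCP = "nibb" (length 4)

4


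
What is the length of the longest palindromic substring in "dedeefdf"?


Input: "dedeefdf"
Checking substrings for palindromes:
  [0:3] "ded" (len 3) => palindrome
  [1:4] "ede" (len 3) => palindrome
  [5:8] "fdf" (len 3) => palindrome
  [3:5] "ee" (len 2) => palindrome
Longest palindromic substring: "ded" with length 3

3


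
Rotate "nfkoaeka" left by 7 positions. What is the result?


Input: "nfkoaeka", rotate left by 7
First 7 characters: "nfkoaek"
Remaining characters: "a"
Concatenate remaining + first: "a" + "nfkoaek" = "anfkoaek"

anfkoaek


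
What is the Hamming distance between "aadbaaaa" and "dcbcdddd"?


Comparing "aadbaaaa" and "dcbcdddd" position by position:
  Position 0: 'a' vs 'd' => differ
  Position 1: 'a' vs 'c' => differ
  Position 2: 'd' vs 'b' => differ
  Position 3: 'b' vs 'c' => differ
  Position 4: 'a' vs 'd' => differ
  Position 5: 'a' vs 'd' => differ
  Position 6: 'a' vs 'd' => differ
  Position 7: 'a' vs 'd' => differ
Total differences (Hamming distance): 8

8


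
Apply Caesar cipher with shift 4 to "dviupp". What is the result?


Caesar cipher: shift "dviupp" by 4
  'd' (pos 3) + 4 = pos 7 = 'h'
  'v' (pos 21) + 4 = pos 25 = 'z'
  'i' (pos 8) + 4 = pos 12 = 'm'
  'u' (pos 20) + 4 = pos 24 = 'y'
  'p' (pos 15) + 4 = pos 19 = 't'
  'p' (pos 15) + 4 = pos 19 = 't'
Result: hzmytt

hzmytt


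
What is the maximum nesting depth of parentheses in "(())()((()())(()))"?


Input: "(())()((()())(()))"
Tracking depth:
  Position 0 '(': depth becomes 1
  Position 1 '(': depth becomes 2
  Position 2 ')': depth becomes 1
  Position 3 ')': depth becomes 0
  Position 4 '(': depth becomes 1
  Position 5 ')': depth becomes 0
  Position 6 '(': depth becomes 1
  Position 7 '(': depth becomes 2
  Position 8 '(': depth becomes 3
  Position 9 ')': depth becomes 2
  Position 10 '(': depth becomes 3
  Position 11 ')': depth becomes 2
  Position 12 ')': depth becomes 1
  Position 13 '(': depth becomes 2
  Position 14 '(': depth becomes 3
  Position 15 ')': depth becomes 2
  Position 16 ')': depth becomes 1
  Position 17 ')': depth becomes 0
Maximum depth reached: 3

3


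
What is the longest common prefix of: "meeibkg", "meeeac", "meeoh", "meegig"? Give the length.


Words: meeibkg, meeeac, meeoh, meegig
  Position 0: all 'm' => match
  Position 1: all 'e' => match
  Position 2: all 'e' => match
  Position 3: ('i', 'e', 'o', 'g') => mismatch, stop
LCP = "mee" (length 3)

3


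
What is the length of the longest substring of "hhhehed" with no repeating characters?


Input: "hhhehed"
Sliding window (track last position of each char):
  Position 0 ('h'): window [0,0] length 1 -- new best
  Position 1 ('h'): repeat (last at 0), move window start to 1
  Position 1 ('h'): window [1,1] length 1
  Position 2 ('h'): repeat (last at 1), move window start to 2
  Position 2 ('h'): window [2,2] length 1
  Position 3 ('e'): window [2,3] length 2 -- new best
  Position 4 ('h'): repeat (last at 2), move window start to 3
  Position 4 ('h'): window [3,4] length 2
  Position 5 ('e'): repeat (last at 3), move window start to 4
  Position 5 ('e'): window [4,5] length 2
  Position 6 ('d'): window [4,6] length 3 -- new best
Longest substring with no repeats: "hed" with length 3

3


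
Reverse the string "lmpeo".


Input: lmpeo
Reading characters right to left:
  Position 4: 'o'
  Position 3: 'e'
  Position 2: 'p'
  Position 1: 'm'
  Position 0: 'l'
Reversed: oepml

oepml


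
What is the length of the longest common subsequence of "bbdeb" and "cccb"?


LCS of "bbdeb" and "cccb"
DP table:
           c    c    c    b
      0    0    0    0    0
  b   0    0    0    0    1
  b   0    0    0    0    1
  d   0    0    0    0    1
  e   0    0    0    0    1
  b   0    0    0    0    1
LCS length = dp[5][4] = 1

1


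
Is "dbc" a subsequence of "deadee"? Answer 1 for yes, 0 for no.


Check if "dbc" is a subsequence of "deadee"
Greedy scan:
  Position 0 ('d'): matches sub[0] = 'd'
  Position 1 ('e'): no match needed
  Position 2 ('a'): no match needed
  Position 3 ('d'): no match needed
  Position 4 ('e'): no match needed
  Position 5 ('e'): no match needed
Only matched 1/3 characters => not a subsequence

0


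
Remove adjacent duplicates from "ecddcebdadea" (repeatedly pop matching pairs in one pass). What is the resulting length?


Input: ecddcebdadea
Stack-based adjacent duplicate removal:
  Read 'e': push. Stack: e
  Read 'c': push. Stack: ec
  Read 'd': push. Stack: ecd
  Read 'd': matches stack top 'd' => pop. Stack: ec
  Read 'c': matches stack top 'c' => pop. Stack: e
  Read 'e': matches stack top 'e' => pop. Stack: (empty)
  Read 'b': push. Stack: b
  Read 'd': push. Stack: bd
  Read 'a': push. Stack: bda
  Read 'd': push. Stack: bdad
  Read 'e': push. Stack: bdade
  Read 'a': push. Stack: bdadea
Final stack: "bdadea" (length 6)

6


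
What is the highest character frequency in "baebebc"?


Input: baebebc
Character counts:
  'a': 1
  'b': 3
  'c': 1
  'e': 2
Maximum frequency: 3

3


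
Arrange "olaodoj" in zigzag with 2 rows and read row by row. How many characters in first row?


Zigzag "olaodoj" into 2 rows:
Placing characters:
  'o' => row 0
  'l' => row 1
  'a' => row 0
  'o' => row 1
  'd' => row 0
  'o' => row 1
  'j' => row 0
Rows:
  Row 0: "oadj"
  Row 1: "loo"
First row length: 4

4


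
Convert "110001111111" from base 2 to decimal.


Input: "110001111111" in base 2
Positional expansion:
  Digit '1' (value 1) x 2^11 = 2048
  Digit '1' (value 1) x 2^10 = 1024
  Digit '0' (value 0) x 2^9 = 0
  Digit '0' (value 0) x 2^8 = 0
  Digit '0' (value 0) x 2^7 = 0
  Digit '1' (value 1) x 2^6 = 64
  Digit '1' (value 1) x 2^5 = 32
  Digit '1' (value 1) x 2^4 = 16
  Digit '1' (value 1) x 2^3 = 8
  Digit '1' (value 1) x 2^2 = 4
  Digit '1' (value 1) x 2^1 = 2
  Digit '1' (value 1) x 2^0 = 1
Sum = 3199

3199


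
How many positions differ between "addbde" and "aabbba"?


Comparing "addbde" and "aabbba" position by position:
  Position 0: 'a' vs 'a' => same
  Position 1: 'd' vs 'a' => DIFFER
  Position 2: 'd' vs 'b' => DIFFER
  Position 3: 'b' vs 'b' => same
  Position 4: 'd' vs 'b' => DIFFER
  Position 5: 'e' vs 'a' => DIFFER
Positions that differ: 4

4


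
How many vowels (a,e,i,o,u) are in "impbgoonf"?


Input: impbgoonf
Checking each character:
  'i' at position 0: vowel (running total: 1)
  'm' at position 1: consonant
  'p' at position 2: consonant
  'b' at position 3: consonant
  'g' at position 4: consonant
  'o' at position 5: vowel (running total: 2)
  'o' at position 6: vowel (running total: 3)
  'n' at position 7: consonant
  'f' at position 8: consonant
Total vowels: 3

3


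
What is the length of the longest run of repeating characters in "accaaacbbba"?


Input: "accaaacbbba"
Scanning for longest run:
  Position 1 ('c'): new char, reset run to 1
  Position 2 ('c'): continues run of 'c', length=2
  Position 3 ('a'): new char, reset run to 1
  Position 4 ('a'): continues run of 'a', length=2
  Position 5 ('a'): continues run of 'a', length=3
  Position 6 ('c'): new char, reset run to 1
  Position 7 ('b'): new char, reset run to 1
  Position 8 ('b'): continues run of 'b', length=2
  Position 9 ('b'): continues run of 'b', length=3
  Position 10 ('a'): new char, reset run to 1
Longest run: 'a' with length 3

3


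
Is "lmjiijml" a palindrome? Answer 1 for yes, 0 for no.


Input: lmjiijml
Reversed: lmjiijml
  Compare pos 0 ('l') with pos 7 ('l'): match
  Compare pos 1 ('m') with pos 6 ('m'): match
  Compare pos 2 ('j') with pos 5 ('j'): match
  Compare pos 3 ('i') with pos 4 ('i'): match
Result: palindrome

1


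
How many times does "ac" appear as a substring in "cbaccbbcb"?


Searching for "ac" in "cbaccbbcb"
Scanning each position:
  Position 0: "cb" => no
  Position 1: "ba" => no
  Position 2: "ac" => MATCH
  Position 3: "cc" => no
  Position 4: "cb" => no
  Position 5: "bb" => no
  Position 6: "bc" => no
  Position 7: "cb" => no
Total occurrences: 1

1


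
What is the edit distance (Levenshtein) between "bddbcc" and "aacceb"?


Computing edit distance: "bddbcc" -> "aacceb"
DP table:
           a    a    c    c    e    b
      0    1    2    3    4    5    6
  b   1    1    2    3    4    5    5
  d   2    2    2    3    4    5    6
  d   3    3    3    3    4    5    6
  b   4    4    4    4    4    5    5
  c   5    5    5    4    4    5    6
  c   6    6    6    5    4    5    6
Edit distance = dp[6][6] = 6

6


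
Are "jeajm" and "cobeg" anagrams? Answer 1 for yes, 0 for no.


Strings: "jeajm", "cobeg"
Sorted first:  aejjm
Sorted second: bcego
Differ at position 0: 'a' vs 'b' => not anagrams

0


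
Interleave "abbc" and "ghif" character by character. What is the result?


Interleaving "abbc" and "ghif":
  Position 0: 'a' from first, 'g' from second => "ag"
  Position 1: 'b' from first, 'h' from second => "bh"
  Position 2: 'b' from first, 'i' from second => "bi"
  Position 3: 'c' from first, 'f' from second => "cf"
Result: agbhbicf

agbhbicf


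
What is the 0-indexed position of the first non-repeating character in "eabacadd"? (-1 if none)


Input: eabacadd
Character frequencies:
  'a': 3
  'b': 1
  'c': 1
  'd': 2
  'e': 1
Scanning left to right for freq == 1:
  Position 0 ('e'): unique! => answer = 0

0


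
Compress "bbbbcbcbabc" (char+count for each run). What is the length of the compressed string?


Input: bbbbcbcbabc
Runs:
  'b' x 4 => "b4"
  'c' x 1 => "c1"
  'b' x 1 => "b1"
  'c' x 1 => "c1"
  'b' x 1 => "b1"
  'a' x 1 => "a1"
  'b' x 1 => "b1"
  'c' x 1 => "c1"
Compressed: "b4c1b1c1b1a1b1c1"
Compressed length: 16

16


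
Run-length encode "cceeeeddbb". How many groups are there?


Input: cceeeeddbb
Scanning for consecutive runs:
  Group 1: 'c' x 2 (positions 0-1)
  Group 2: 'e' x 4 (positions 2-5)
  Group 3: 'd' x 2 (positions 6-7)
  Group 4: 'b' x 2 (positions 8-9)
Total groups: 4

4


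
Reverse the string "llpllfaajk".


Input: llpllfaajk
Reading characters right to left:
  Position 9: 'k'
  Position 8: 'j'
  Position 7: 'a'
  Position 6: 'a'
  Position 5: 'f'
  Position 4: 'l'
  Position 3: 'l'
  Position 2: 'p'
  Position 1: 'l'
  Position 0: 'l'
Reversed: kjaafllpll

kjaafllpll


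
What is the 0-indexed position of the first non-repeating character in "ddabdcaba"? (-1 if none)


Input: ddabdcaba
Character frequencies:
  'a': 3
  'b': 2
  'c': 1
  'd': 3
Scanning left to right for freq == 1:
  Position 0 ('d'): freq=3, skip
  Position 1 ('d'): freq=3, skip
  Position 2 ('a'): freq=3, skip
  Position 3 ('b'): freq=2, skip
  Position 4 ('d'): freq=3, skip
  Position 5 ('c'): unique! => answer = 5

5


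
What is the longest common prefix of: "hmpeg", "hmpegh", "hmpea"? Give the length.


Words: hmpeg, hmpegh, hmpea
  Position 0: all 'h' => match
  Position 1: all 'm' => match
  Position 2: all 'p' => match
  Position 3: all 'e' => match
  Position 4: ('g', 'g', 'a') => mismatch, stop
LCP = "hmpe" (length 4)

4


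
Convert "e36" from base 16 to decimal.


Input: "e36" in base 16
Positional expansion:
  Digit 'e' (value 14) x 16^2 = 3584
  Digit '3' (value 3) x 16^1 = 48
  Digit '6' (value 6) x 16^0 = 6
Sum = 3638

3638


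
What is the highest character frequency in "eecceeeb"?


Input: eecceeeb
Character counts:
  'b': 1
  'c': 2
  'e': 5
Maximum frequency: 5

5


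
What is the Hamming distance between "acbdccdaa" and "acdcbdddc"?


Comparing "acbdccdaa" and "acdcbdddc" position by position:
  Position 0: 'a' vs 'a' => same
  Position 1: 'c' vs 'c' => same
  Position 2: 'b' vs 'd' => differ
  Position 3: 'd' vs 'c' => differ
  Position 4: 'c' vs 'b' => differ
  Position 5: 'c' vs 'd' => differ
  Position 6: 'd' vs 'd' => same
  Position 7: 'a' vs 'd' => differ
  Position 8: 'a' vs 'c' => differ
Total differences (Hamming distance): 6

6


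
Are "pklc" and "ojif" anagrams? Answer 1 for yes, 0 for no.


Strings: "pklc", "ojif"
Sorted first:  cklp
Sorted second: fijo
Differ at position 0: 'c' vs 'f' => not anagrams

0


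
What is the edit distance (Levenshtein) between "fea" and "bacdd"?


Computing edit distance: "fea" -> "bacdd"
DP table:
           b    a    c    d    d
      0    1    2    3    4    5
  f   1    1    2    3    4    5
  e   2    2    2    3    4    5
  a   3    3    2    3    4    5
Edit distance = dp[3][5] = 5

5


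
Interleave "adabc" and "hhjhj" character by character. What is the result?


Interleaving "adabc" and "hhjhj":
  Position 0: 'a' from first, 'h' from second => "ah"
  Position 1: 'd' from first, 'h' from second => "dh"
  Position 2: 'a' from first, 'j' from second => "aj"
  Position 3: 'b' from first, 'h' from second => "bh"
  Position 4: 'c' from first, 'j' from second => "cj"
Result: ahdhajbhcj

ahdhajbhcj


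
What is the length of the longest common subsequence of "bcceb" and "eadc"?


LCS of "bcceb" and "eadc"
DP table:
           e    a    d    c
      0    0    0    0    0
  b   0    0    0    0    0
  c   0    0    0    0    1
  c   0    0    0    0    1
  e   0    1    1    1    1
  b   0    1    1    1    1
LCS length = dp[5][4] = 1

1


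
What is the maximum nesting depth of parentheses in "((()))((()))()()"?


Input: "((()))((()))()()"
Tracking depth:
  Position 0 '(': depth becomes 1
  Position 1 '(': depth becomes 2
  Position 2 '(': depth becomes 3
  Position 3 ')': depth becomes 2
  Position 4 ')': depth becomes 1
  Position 5 ')': depth becomes 0
  Position 6 '(': depth becomes 1
  Position 7 '(': depth becomes 2
  Position 8 '(': depth becomes 3
  Position 9 ')': depth becomes 2
  Position 10 ')': depth becomes 1
  Position 11 ')': depth becomes 0
  Position 12 '(': depth becomes 1
  Position 13 ')': depth becomes 0
  Position 14 '(': depth becomes 1
  Position 15 ')': depth becomes 0
Maximum depth reached: 3

3


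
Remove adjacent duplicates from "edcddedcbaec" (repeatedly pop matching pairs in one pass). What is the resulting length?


Input: edcddedcbaec
Stack-based adjacent duplicate removal:
  Read 'e': push. Stack: e
  Read 'd': push. Stack: ed
  Read 'c': push. Stack: edc
  Read 'd': push. Stack: edcd
  Read 'd': matches stack top 'd' => pop. Stack: edc
  Read 'e': push. Stack: edce
  Read 'd': push. Stack: edced
  Read 'c': push. Stack: edcedc
  Read 'b': push. Stack: edcedcb
  Read 'a': push. Stack: edcedcba
  Read 'e': push. Stack: edcedcbae
  Read 'c': push. Stack: edcedcbaec
Final stack: "edcedcbaec" (length 10)

10


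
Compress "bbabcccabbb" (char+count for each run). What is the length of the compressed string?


Input: bbabcccabbb
Runs:
  'b' x 2 => "b2"
  'a' x 1 => "a1"
  'b' x 1 => "b1"
  'c' x 3 => "c3"
  'a' x 1 => "a1"
  'b' x 3 => "b3"
Compressed: "b2a1b1c3a1b3"
Compressed length: 12

12


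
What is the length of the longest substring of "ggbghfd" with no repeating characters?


Input: "ggbghfd"
Sliding window (track last position of each char):
  Position 0 ('g'): window [0,0] length 1 -- new best
  Position 1 ('g'): repeat (last at 0), move window start to 1
  Position 1 ('g'): window [1,1] length 1
  Position 2 ('b'): window [1,2] length 2 -- new best
  Position 3 ('g'): repeat (last at 1), move window start to 2
  Position 3 ('g'): window [2,3] length 2
  Position 4 ('h'): window [2,4] length 3 -- new best
  Position 5 ('f'): window [2,5] length 4 -- new best
  Position 6 ('d'): window [2,6] length 5 -- new best
Longest substring with no repeats: "bghfd" with length 5

5


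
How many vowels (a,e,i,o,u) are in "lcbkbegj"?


Input: lcbkbegj
Checking each character:
  'l' at position 0: consonant
  'c' at position 1: consonant
  'b' at position 2: consonant
  'k' at position 3: consonant
  'b' at position 4: consonant
  'e' at position 5: vowel (running total: 1)
  'g' at position 6: consonant
  'j' at position 7: consonant
Total vowels: 1

1


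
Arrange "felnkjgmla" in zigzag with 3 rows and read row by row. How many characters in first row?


Zigzag "felnkjgmla" into 3 rows:
Placing characters:
  'f' => row 0
  'e' => row 1
  'l' => row 2
  'n' => row 1
  'k' => row 0
  'j' => row 1
  'g' => row 2
  'm' => row 1
  'l' => row 0
  'a' => row 1
Rows:
  Row 0: "fkl"
  Row 1: "enjma"
  Row 2: "lg"
First row length: 3

3


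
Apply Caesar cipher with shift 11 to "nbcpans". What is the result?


Caesar cipher: shift "nbcpans" by 11
  'n' (pos 13) + 11 = pos 24 = 'y'
  'b' (pos 1) + 11 = pos 12 = 'm'
  'c' (pos 2) + 11 = pos 13 = 'n'
  'p' (pos 15) + 11 = pos 0 = 'a'
  'a' (pos 0) + 11 = pos 11 = 'l'
  'n' (pos 13) + 11 = pos 24 = 'y'
  's' (pos 18) + 11 = pos 3 = 'd'
Result: ymnalyd

ymnalyd


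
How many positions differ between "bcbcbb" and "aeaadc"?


Comparing "bcbcbb" and "aeaadc" position by position:
  Position 0: 'b' vs 'a' => DIFFER
  Position 1: 'c' vs 'e' => DIFFER
  Position 2: 'b' vs 'a' => DIFFER
  Position 3: 'c' vs 'a' => DIFFER
  Position 4: 'b' vs 'd' => DIFFER
  Position 5: 'b' vs 'c' => DIFFER
Positions that differ: 6

6


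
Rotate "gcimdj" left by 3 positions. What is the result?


Input: "gcimdj", rotate left by 3
First 3 characters: "gci"
Remaining characters: "mdj"
Concatenate remaining + first: "mdj" + "gci" = "mdjgci"

mdjgci


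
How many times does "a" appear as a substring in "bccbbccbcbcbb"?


Searching for "a" in "bccbbccbcbcbb"
Scanning each position:
  Position 0: "b" => no
  Position 1: "c" => no
  Position 2: "c" => no
  Position 3: "b" => no
  Position 4: "b" => no
  Position 5: "c" => no
  Position 6: "c" => no
  Position 7: "b" => no
  Position 8: "c" => no
  Position 9: "b" => no
  Position 10: "c" => no
  Position 11: "b" => no
  Position 12: "b" => no
Total occurrences: 0

0


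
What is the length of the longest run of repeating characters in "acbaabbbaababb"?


Input: "acbaabbbaababb"
Scanning for longest run:
  Position 1 ('c'): new char, reset run to 1
  Position 2 ('b'): new char, reset run to 1
  Position 3 ('a'): new char, reset run to 1
  Position 4 ('a'): continues run of 'a', length=2
  Position 5 ('b'): new char, reset run to 1
  Position 6 ('b'): continues run of 'b', length=2
  Position 7 ('b'): continues run of 'b', length=3
  Position 8 ('a'): new char, reset run to 1
  Position 9 ('a'): continues run of 'a', length=2
  Position 10 ('b'): new char, reset run to 1
  Position 11 ('a'): new char, reset run to 1
  Position 12 ('b'): new char, reset run to 1
  Position 13 ('b'): continues run of 'b', length=2
Longest run: 'b' with length 3

3


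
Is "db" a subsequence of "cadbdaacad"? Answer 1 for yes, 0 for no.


Check if "db" is a subsequence of "cadbdaacad"
Greedy scan:
  Position 0 ('c'): no match needed
  Position 1 ('a'): no match needed
  Position 2 ('d'): matches sub[0] = 'd'
  Position 3 ('b'): matches sub[1] = 'b'
  Position 4 ('d'): no match needed
  Position 5 ('a'): no match needed
  Position 6 ('a'): no match needed
  Position 7 ('c'): no match needed
  Position 8 ('a'): no match needed
  Position 9 ('d'): no match needed
All 2 characters matched => is a subsequence

1


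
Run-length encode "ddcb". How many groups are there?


Input: ddcb
Scanning for consecutive runs:
  Group 1: 'd' x 2 (positions 0-1)
  Group 2: 'c' x 1 (positions 2-2)
  Group 3: 'b' x 1 (positions 3-3)
Total groups: 3

3


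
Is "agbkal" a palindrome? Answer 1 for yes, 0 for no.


Input: agbkal
Reversed: lakbga
  Compare pos 0 ('a') with pos 5 ('l'): MISMATCH
  Compare pos 1 ('g') with pos 4 ('a'): MISMATCH
  Compare pos 2 ('b') with pos 3 ('k'): MISMATCH
Result: not a palindrome

0


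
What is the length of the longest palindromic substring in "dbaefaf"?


Input: "dbaefaf"
Checking substrings for palindromes:
  [4:7] "faf" (len 3) => palindrome
Longest palindromic substring: "faf" with length 3

3


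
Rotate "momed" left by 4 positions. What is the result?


Input: "momed", rotate left by 4
First 4 characters: "mome"
Remaining characters: "d"
Concatenate remaining + first: "d" + "mome" = "dmome"

dmome


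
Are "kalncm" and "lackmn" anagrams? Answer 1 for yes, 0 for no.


Strings: "kalncm", "lackmn"
Sorted first:  acklmn
Sorted second: acklmn
Sorted forms match => anagrams

1


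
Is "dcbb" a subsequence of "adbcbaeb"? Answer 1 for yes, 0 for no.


Check if "dcbb" is a subsequence of "adbcbaeb"
Greedy scan:
  Position 0 ('a'): no match needed
  Position 1 ('d'): matches sub[0] = 'd'
  Position 2 ('b'): no match needed
  Position 3 ('c'): matches sub[1] = 'c'
  Position 4 ('b'): matches sub[2] = 'b'
  Position 5 ('a'): no match needed
  Position 6 ('e'): no match needed
  Position 7 ('b'): matches sub[3] = 'b'
All 4 characters matched => is a subsequence

1


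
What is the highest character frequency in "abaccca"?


Input: abaccca
Character counts:
  'a': 3
  'b': 1
  'c': 3
Maximum frequency: 3

3


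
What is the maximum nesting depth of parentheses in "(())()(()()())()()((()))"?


Input: "(())()(()()())()()((()))"
Tracking depth:
  Position 0 '(': depth becomes 1
  Position 1 '(': depth becomes 2
  Position 2 ')': depth becomes 1
  Position 3 ')': depth becomes 0
  Position 4 '(': depth becomes 1
  Position 5 ')': depth becomes 0
  Position 6 '(': depth becomes 1
  Position 7 '(': depth becomes 2
  Position 8 ')': depth becomes 1
  Position 9 '(': depth becomes 2
  Position 10 ')': depth becomes 1
  Position 11 '(': depth becomes 2
  Position 12 ')': depth becomes 1
  Position 13 ')': depth becomes 0
  Position 14 '(': depth becomes 1
  Position 15 ')': depth becomes 0
  Position 16 '(': depth becomes 1
  Position 17 ')': depth becomes 0
  Position 18 '(': depth becomes 1
  Position 19 '(': depth becomes 2
  Position 20 '(': depth becomes 3
  Position 21 ')': depth becomes 2
  Position 22 ')': depth becomes 1
  Position 23 ')': depth becomes 0
Maximum depth reached: 3

3


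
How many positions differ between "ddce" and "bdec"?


Comparing "ddce" and "bdec" position by position:
  Position 0: 'd' vs 'b' => DIFFER
  Position 1: 'd' vs 'd' => same
  Position 2: 'c' vs 'e' => DIFFER
  Position 3: 'e' vs 'c' => DIFFER
Positions that differ: 3

3


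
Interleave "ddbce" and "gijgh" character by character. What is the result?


Interleaving "ddbce" and "gijgh":
  Position 0: 'd' from first, 'g' from second => "dg"
  Position 1: 'd' from first, 'i' from second => "di"
  Position 2: 'b' from first, 'j' from second => "bj"
  Position 3: 'c' from first, 'g' from second => "cg"
  Position 4: 'e' from first, 'h' from second => "eh"
Result: dgdibjcgeh

dgdibjcgeh


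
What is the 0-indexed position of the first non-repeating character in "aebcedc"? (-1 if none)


Input: aebcedc
Character frequencies:
  'a': 1
  'b': 1
  'c': 2
  'd': 1
  'e': 2
Scanning left to right for freq == 1:
  Position 0 ('a'): unique! => answer = 0

0


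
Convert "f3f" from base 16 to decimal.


Input: "f3f" in base 16
Positional expansion:
  Digit 'f' (value 15) x 16^2 = 3840
  Digit '3' (value 3) x 16^1 = 48
  Digit 'f' (value 15) x 16^0 = 15
Sum = 3903

3903


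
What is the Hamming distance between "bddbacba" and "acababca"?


Comparing "bddbacba" and "acababca" position by position:
  Position 0: 'b' vs 'a' => differ
  Position 1: 'd' vs 'c' => differ
  Position 2: 'd' vs 'a' => differ
  Position 3: 'b' vs 'b' => same
  Position 4: 'a' vs 'a' => same
  Position 5: 'c' vs 'b' => differ
  Position 6: 'b' vs 'c' => differ
  Position 7: 'a' vs 'a' => same
Total differences (Hamming distance): 5

5


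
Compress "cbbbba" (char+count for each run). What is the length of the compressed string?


Input: cbbbba
Runs:
  'c' x 1 => "c1"
  'b' x 4 => "b4"
  'a' x 1 => "a1"
Compressed: "c1b4a1"
Compressed length: 6

6


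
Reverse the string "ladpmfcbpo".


Input: ladpmfcbpo
Reading characters right to left:
  Position 9: 'o'
  Position 8: 'p'
  Position 7: 'b'
  Position 6: 'c'
  Position 5: 'f'
  Position 4: 'm'
  Position 3: 'p'
  Position 2: 'd'
  Position 1: 'a'
  Position 0: 'l'
Reversed: opbcfmpdal

opbcfmpdal


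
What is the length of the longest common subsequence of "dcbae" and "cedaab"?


LCS of "dcbae" and "cedaab"
DP table:
           c    e    d    a    a    b
      0    0    0    0    0    0    0
  d   0    0    0    1    1    1    1
  c   0    1    1    1    1    1    1
  b   0    1    1    1    1    1    2
  a   0    1    1    1    2    2    2
  e   0    1    2    2    2    2    2
LCS length = dp[5][6] = 2

2


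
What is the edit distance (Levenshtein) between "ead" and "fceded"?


Computing edit distance: "ead" -> "fceded"
DP table:
           f    c    e    d    e    d
      0    1    2    3    4    5    6
  e   1    1    2    2    3    4    5
  a   2    2    2    3    3    4    5
  d   3    3    3    3    3    4    4
Edit distance = dp[3][6] = 4

4


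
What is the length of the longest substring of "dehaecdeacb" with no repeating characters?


Input: "dehaecdeacb"
Sliding window (track last position of each char):
  Position 0 ('d'): window [0,0] length 1 -- new best
  Position 1 ('e'): window [0,1] length 2 -- new best
  Position 2 ('h'): window [0,2] length 3 -- new best
  Position 3 ('a'): window [0,3] length 4 -- new best
  Position 4 ('e'): repeat (last at 1), move window start to 2
  Position 4 ('e'): window [2,4] length 3
  Position 5 ('c'): window [2,5] length 4
  Position 6 ('d'): window [2,6] length 5 -- new best
  Position 7 ('e'): repeat (last at 4), move window start to 5
  Position 7 ('e'): window [5,7] length 3
  Position 8 ('a'): window [5,8] length 4
  Position 9 ('c'): repeat (last at 5), move window start to 6
  Position 9 ('c'): window [6,9] length 4
  Position 10 ('b'): window [6,10] length 5
Longest substring with no repeats: "haecd" with length 5

5


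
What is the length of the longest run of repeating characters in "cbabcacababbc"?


Input: "cbabcacababbc"
Scanning for longest run:
  Position 1 ('b'): new char, reset run to 1
  Position 2 ('a'): new char, reset run to 1
  Position 3 ('b'): new char, reset run to 1
  Position 4 ('c'): new char, reset run to 1
  Position 5 ('a'): new char, reset run to 1
  Position 6 ('c'): new char, reset run to 1
  Position 7 ('a'): new char, reset run to 1
  Position 8 ('b'): new char, reset run to 1
  Position 9 ('a'): new char, reset run to 1
  Position 10 ('b'): new char, reset run to 1
  Position 11 ('b'): continues run of 'b', length=2
  Position 12 ('c'): new char, reset run to 1
Longest run: 'b' with length 2

2


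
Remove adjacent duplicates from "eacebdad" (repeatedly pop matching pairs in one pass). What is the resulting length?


Input: eacebdad
Stack-based adjacent duplicate removal:
  Read 'e': push. Stack: e
  Read 'a': push. Stack: ea
  Read 'c': push. Stack: eac
  Read 'e': push. Stack: eace
  Read 'b': push. Stack: eaceb
  Read 'd': push. Stack: eacebd
  Read 'a': push. Stack: eacebda
  Read 'd': push. Stack: eacebdad
Final stack: "eacebdad" (length 8)

8


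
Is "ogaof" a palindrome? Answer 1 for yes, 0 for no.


Input: ogaof
Reversed: foago
  Compare pos 0 ('o') with pos 4 ('f'): MISMATCH
  Compare pos 1 ('g') with pos 3 ('o'): MISMATCH
Result: not a palindrome

0


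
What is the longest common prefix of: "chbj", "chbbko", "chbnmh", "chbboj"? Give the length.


Words: chbj, chbbko, chbnmh, chbboj
  Position 0: all 'c' => match
  Position 1: all 'h' => match
  Position 2: all 'b' => match
  Position 3: ('j', 'b', 'n', 'b') => mismatch, stop
LCP = "chb" (length 3)

3


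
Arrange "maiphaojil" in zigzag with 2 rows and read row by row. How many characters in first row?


Zigzag "maiphaojil" into 2 rows:
Placing characters:
  'm' => row 0
  'a' => row 1
  'i' => row 0
  'p' => row 1
  'h' => row 0
  'a' => row 1
  'o' => row 0
  'j' => row 1
  'i' => row 0
  'l' => row 1
Rows:
  Row 0: "mihoi"
  Row 1: "apajl"
First row length: 5

5


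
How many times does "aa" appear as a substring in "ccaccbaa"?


Searching for "aa" in "ccaccbaa"
Scanning each position:
  Position 0: "cc" => no
  Position 1: "ca" => no
  Position 2: "ac" => no
  Position 3: "cc" => no
  Position 4: "cb" => no
  Position 5: "ba" => no
  Position 6: "aa" => MATCH
Total occurrences: 1

1


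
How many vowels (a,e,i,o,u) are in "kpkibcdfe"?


Input: kpkibcdfe
Checking each character:
  'k' at position 0: consonant
  'p' at position 1: consonant
  'k' at position 2: consonant
  'i' at position 3: vowel (running total: 1)
  'b' at position 4: consonant
  'c' at position 5: consonant
  'd' at position 6: consonant
  'f' at position 7: consonant
  'e' at position 8: vowel (running total: 2)
Total vowels: 2

2


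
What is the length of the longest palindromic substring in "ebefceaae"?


Input: "ebefceaae"
Checking substrings for palindromes:
  [5:9] "eaae" (len 4) => palindrome
  [0:3] "ebe" (len 3) => palindrome
  [6:8] "aa" (len 2) => palindrome
Longest palindromic substring: "eaae" with length 4

4


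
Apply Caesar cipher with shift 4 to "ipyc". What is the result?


Caesar cipher: shift "ipyc" by 4
  'i' (pos 8) + 4 = pos 12 = 'm'
  'p' (pos 15) + 4 = pos 19 = 't'
  'y' (pos 24) + 4 = pos 2 = 'c'
  'c' (pos 2) + 4 = pos 6 = 'g'
Result: mtcg

mtcg


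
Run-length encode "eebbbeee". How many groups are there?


Input: eebbbeee
Scanning for consecutive runs:
  Group 1: 'e' x 2 (positions 0-1)
  Group 2: 'b' x 3 (positions 2-4)
  Group 3: 'e' x 3 (positions 5-7)
Total groups: 3

3


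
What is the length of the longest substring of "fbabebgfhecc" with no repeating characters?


Input: "fbabebgfhecc"
Sliding window (track last position of each char):
  Position 0 ('f'): window [0,0] length 1 -- new best
  Position 1 ('b'): window [0,1] length 2 -- new best
  Position 2 ('a'): window [0,2] length 3 -- new best
  Position 3 ('b'): repeat (last at 1), move window start to 2
  Position 3 ('b'): window [2,3] length 2
  Position 4 ('e'): window [2,4] length 3
  Position 5 ('b'): repeat (last at 3), move window start to 4
  Position 5 ('b'): window [4,5] length 2
  Position 6 ('g'): window [4,6] length 3
  Position 7 ('f'): window [4,7] length 4 -- new best
  Position 8 ('h'): window [4,8] length 5 -- new best
  Position 9 ('e'): repeat (last at 4), move window start to 5
  Position 9 ('e'): window [5,9] length 5
  Position 10 ('c'): window [5,10] length 6 -- new best
  Position 11 ('c'): repeat (last at 10), move window start to 11
  Position 11 ('c'): window [11,11] length 1
Longest substring with no repeats: "bgfhec" with length 6

6


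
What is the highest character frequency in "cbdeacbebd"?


Input: cbdeacbebd
Character counts:
  'a': 1
  'b': 3
  'c': 2
  'd': 2
  'e': 2
Maximum frequency: 3

3


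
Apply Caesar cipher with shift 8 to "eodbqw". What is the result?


Caesar cipher: shift "eodbqw" by 8
  'e' (pos 4) + 8 = pos 12 = 'm'
  'o' (pos 14) + 8 = pos 22 = 'w'
  'd' (pos 3) + 8 = pos 11 = 'l'
  'b' (pos 1) + 8 = pos 9 = 'j'
  'q' (pos 16) + 8 = pos 24 = 'y'
  'w' (pos 22) + 8 = pos 4 = 'e'
Result: mwljye

mwljye


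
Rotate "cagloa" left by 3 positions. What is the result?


Input: "cagloa", rotate left by 3
First 3 characters: "cag"
Remaining characters: "loa"
Concatenate remaining + first: "loa" + "cag" = "loacag"

loacag


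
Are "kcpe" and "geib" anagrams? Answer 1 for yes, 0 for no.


Strings: "kcpe", "geib"
Sorted first:  cekp
Sorted second: begi
Differ at position 0: 'c' vs 'b' => not anagrams

0


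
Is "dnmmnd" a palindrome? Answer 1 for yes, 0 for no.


Input: dnmmnd
Reversed: dnmmnd
  Compare pos 0 ('d') with pos 5 ('d'): match
  Compare pos 1 ('n') with pos 4 ('n'): match
  Compare pos 2 ('m') with pos 3 ('m'): match
Result: palindrome

1


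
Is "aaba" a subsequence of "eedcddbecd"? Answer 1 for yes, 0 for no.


Check if "aaba" is a subsequence of "eedcddbecd"
Greedy scan:
  Position 0 ('e'): no match needed
  Position 1 ('e'): no match needed
  Position 2 ('d'): no match needed
  Position 3 ('c'): no match needed
  Position 4 ('d'): no match needed
  Position 5 ('d'): no match needed
  Position 6 ('b'): no match needed
  Position 7 ('e'): no match needed
  Position 8 ('c'): no match needed
  Position 9 ('d'): no match needed
Only matched 0/4 characters => not a subsequence

0


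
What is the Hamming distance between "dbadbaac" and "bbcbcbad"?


Comparing "dbadbaac" and "bbcbcbad" position by position:
  Position 0: 'd' vs 'b' => differ
  Position 1: 'b' vs 'b' => same
  Position 2: 'a' vs 'c' => differ
  Position 3: 'd' vs 'b' => differ
  Position 4: 'b' vs 'c' => differ
  Position 5: 'a' vs 'b' => differ
  Position 6: 'a' vs 'a' => same
  Position 7: 'c' vs 'd' => differ
Total differences (Hamming distance): 6

6


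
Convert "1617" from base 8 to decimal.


Input: "1617" in base 8
Positional expansion:
  Digit '1' (value 1) x 8^3 = 512
  Digit '6' (value 6) x 8^2 = 384
  Digit '1' (value 1) x 8^1 = 8
  Digit '7' (value 7) x 8^0 = 7
Sum = 911

911


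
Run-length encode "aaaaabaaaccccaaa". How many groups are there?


Input: aaaaabaaaccccaaa
Scanning for consecutive runs:
  Group 1: 'a' x 5 (positions 0-4)
  Group 2: 'b' x 1 (positions 5-5)
  Group 3: 'a' x 3 (positions 6-8)
  Group 4: 'c' x 4 (positions 9-12)
  Group 5: 'a' x 3 (positions 13-15)
Total groups: 5

5


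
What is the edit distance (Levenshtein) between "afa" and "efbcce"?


Computing edit distance: "afa" -> "efbcce"
DP table:
           e    f    b    c    c    e
      0    1    2    3    4    5    6
  a   1    1    2    3    4    5    6
  f   2    2    1    2    3    4    5
  a   3    3    2    2    3    4    5
Edit distance = dp[3][6] = 5

5


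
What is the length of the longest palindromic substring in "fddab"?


Input: "fddab"
Checking substrings for palindromes:
  [1:3] "dd" (len 2) => palindrome
Longest palindromic substring: "dd" with length 2

2


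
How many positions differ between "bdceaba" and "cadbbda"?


Comparing "bdceaba" and "cadbbda" position by position:
  Position 0: 'b' vs 'c' => DIFFER
  Position 1: 'd' vs 'a' => DIFFER
  Position 2: 'c' vs 'd' => DIFFER
  Position 3: 'e' vs 'b' => DIFFER
  Position 4: 'a' vs 'b' => DIFFER
  Position 5: 'b' vs 'd' => DIFFER
  Position 6: 'a' vs 'a' => same
Positions that differ: 6

6


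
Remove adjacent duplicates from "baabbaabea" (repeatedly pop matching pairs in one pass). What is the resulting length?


Input: baabbaabea
Stack-based adjacent duplicate removal:
  Read 'b': push. Stack: b
  Read 'a': push. Stack: ba
  Read 'a': matches stack top 'a' => pop. Stack: b
  Read 'b': matches stack top 'b' => pop. Stack: (empty)
  Read 'b': push. Stack: b
  Read 'a': push. Stack: ba
  Read 'a': matches stack top 'a' => pop. Stack: b
  Read 'b': matches stack top 'b' => pop. Stack: (empty)
  Read 'e': push. Stack: e
  Read 'a': push. Stack: ea
Final stack: "ea" (length 2)

2


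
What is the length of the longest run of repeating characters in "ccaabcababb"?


Input: "ccaabcababb"
Scanning for longest run:
  Position 1 ('c'): continues run of 'c', length=2
  Position 2 ('a'): new char, reset run to 1
  Position 3 ('a'): continues run of 'a', length=2
  Position 4 ('b'): new char, reset run to 1
  Position 5 ('c'): new char, reset run to 1
  Position 6 ('a'): new char, reset run to 1
  Position 7 ('b'): new char, reset run to 1
  Position 8 ('a'): new char, reset run to 1
  Position 9 ('b'): new char, reset run to 1
  Position 10 ('b'): continues run of 'b', length=2
Longest run: 'c' with length 2

2
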